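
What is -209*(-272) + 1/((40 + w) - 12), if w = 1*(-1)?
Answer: 1534897/27 ≈ 56848.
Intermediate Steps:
w = -1
-209*(-272) + 1/((40 + w) - 12) = -209*(-272) + 1/((40 - 1) - 12) = 56848 + 1/(39 - 12) = 56848 + 1/27 = 1534897/27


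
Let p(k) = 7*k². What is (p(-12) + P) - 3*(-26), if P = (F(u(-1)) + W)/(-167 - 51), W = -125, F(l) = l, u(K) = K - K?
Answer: 236873/218 ≈ 1086.6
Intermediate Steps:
u(K) = 0
P = 125/218 (P = (0 - 125)/(-167 - 51) = -125/(-218) = -125*(-1/218) = 125/218 ≈ 0.57339)
(p(-12) + P) - 3*(-26) = (7*(-12)² + 125/218) - 3*(-26) = (7*144 + 125/218) + 78 = (1008 + 125/218) + 78 = 219869/218 + 78 = 236873/218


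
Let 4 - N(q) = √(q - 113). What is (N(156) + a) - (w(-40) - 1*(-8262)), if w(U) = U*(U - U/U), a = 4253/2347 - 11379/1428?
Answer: -11064646199/1117172 - √43 ≈ -9910.7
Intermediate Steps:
N(q) = 4 - √(-113 + q) (N(q) = 4 - √(q - 113) = 4 - √(-113 + q))
a = -6877743/1117172 (a = 4253*(1/2347) - 11379*1/1428 = 4253/2347 - 3793/476 = -6877743/1117172 ≈ -6.1564)
w(U) = U*(-1 + U) (w(U) = U*(U - 1*1) = U*(U - 1) = U*(-1 + U))
(N(156) + a) - (w(-40) - 1*(-8262)) = ((4 - √(-113 + 156)) - 6877743/1117172) - (-40*(-1 - 40) - 1*(-8262)) = ((4 - √43) - 6877743/1117172) - (-40*(-41) + 8262) = (-2409055/1117172 - √43) - (1640 + 8262) = (-2409055/1117172 - √43) - 1*9902 = (-2409055/1117172 - √43) - 9902 = -11064646199/1117172 - √43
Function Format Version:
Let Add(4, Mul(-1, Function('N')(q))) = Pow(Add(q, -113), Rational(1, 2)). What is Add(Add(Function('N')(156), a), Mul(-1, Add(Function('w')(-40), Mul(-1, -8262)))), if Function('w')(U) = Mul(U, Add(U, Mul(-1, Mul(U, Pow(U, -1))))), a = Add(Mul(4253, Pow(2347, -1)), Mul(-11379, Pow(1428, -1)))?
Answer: Add(Rational(-11064646199, 1117172), Mul(-1, Pow(43, Rational(1, 2)))) ≈ -9910.7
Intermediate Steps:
Function('N')(q) = Add(4, Mul(-1, Pow(Add(-113, q), Rational(1, 2)))) (Function('N')(q) = Add(4, Mul(-1, Pow(Add(q, -113), Rational(1, 2)))) = Add(4, Mul(-1, Pow(Add(-113, q), Rational(1, 2)))))
a = Rational(-6877743, 1117172) (a = Add(Mul(4253, Rational(1, 2347)), Mul(-11379, Rational(1, 1428))) = Add(Rational(4253, 2347), Rational(-3793, 476)) = Rational(-6877743, 1117172) ≈ -6.1564)
Function('w')(U) = Mul(U, Add(-1, U)) (Function('w')(U) = Mul(U, Add(U, Mul(-1, 1))) = Mul(U, Add(U, -1)) = Mul(U, Add(-1, U)))
Add(Add(Function('N')(156), a), Mul(-1, Add(Function('w')(-40), Mul(-1, -8262)))) = Add(Add(Add(4, Mul(-1, Pow(Add(-113, 156), Rational(1, 2)))), Rational(-6877743, 1117172)), Mul(-1, Add(Mul(-40, Add(-1, -40)), Mul(-1, -8262)))) = Add(Add(Add(4, Mul(-1, Pow(43, Rational(1, 2)))), Rational(-6877743, 1117172)), Mul(-1, Add(Mul(-40, -41), 8262))) = Add(Add(Rational(-2409055, 1117172), Mul(-1, Pow(43, Rational(1, 2)))), Mul(-1, Add(1640, 8262))) = Add(Add(Rational(-2409055, 1117172), Mul(-1, Pow(43, Rational(1, 2)))), Mul(-1, 9902)) = Add(Add(Rational(-2409055, 1117172), Mul(-1, Pow(43, Rational(1, 2)))), -9902) = Add(Rational(-11064646199, 1117172), Mul(-1, Pow(43, Rational(1, 2))))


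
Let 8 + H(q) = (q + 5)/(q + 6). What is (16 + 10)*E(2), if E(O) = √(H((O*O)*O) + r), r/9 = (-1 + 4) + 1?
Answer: 117*√70/7 ≈ 139.84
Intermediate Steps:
r = 36 (r = 9*((-1 + 4) + 1) = 9*(3 + 1) = 9*4 = 36)
H(q) = -8 + (5 + q)/(6 + q) (H(q) = -8 + (q + 5)/(q + 6) = -8 + (5 + q)/(6 + q))
E(O) = √(36 + (-43 - 7*O³)/(6 + O³)) (E(O) = √((-43 - 7*O*O*O)/(6 + (O*O)*O) + 36) = √((-43 - 7*O²*O)/(6 + O²*O) + 36) = √((-43 - 7*O³)/(6 + O³) + 36) = √(36 + (-43 - 7*O³)/(6 + O³)))
(16 + 10)*E(2) = (16 + 10)*√((173 + 29*2³)/(6 + 2³)) = 26*√((173 + 29*8)/(6 + 8)) = 26*√((173 + 232)/14) = 26*√((1/14)*405) = 26*√(405/14) = 26*(9*√70/14) = 117*√70/7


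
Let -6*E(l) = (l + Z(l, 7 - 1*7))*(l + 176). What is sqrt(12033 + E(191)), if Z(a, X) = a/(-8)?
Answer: sqrt(260715)/12 ≈ 42.550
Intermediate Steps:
Z(a, X) = -a/8 (Z(a, X) = a*(-1/8) = -a/8)
E(l) = -7*l*(176 + l)/48 (E(l) = -(l - l/8)*(l + 176)/6 = -7*l/8*(176 + l)/6 = -7*l*(176 + l)/48)
sqrt(12033 + E(191)) = sqrt(12033 + (7/48)*191*(-176 - 1*191)) = sqrt(12033 + (7/48)*191*(-176 - 191)) = sqrt(12033 + (7/48)*191*(-367)) = sqrt(12033 - 490679/48) = sqrt(86905/48) = sqrt(260715)/12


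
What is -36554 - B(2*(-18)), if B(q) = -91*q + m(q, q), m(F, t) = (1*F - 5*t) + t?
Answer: -39938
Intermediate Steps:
m(F, t) = F - 4*t (m(F, t) = (F - 5*t) + t = F - 4*t)
B(q) = -94*q (B(q) = -91*q + (q - 4*q) = -91*q - 3*q = -94*q)
-36554 - B(2*(-18)) = -36554 - (-94)*2*(-18) = -36554 - (-94)*(-36) = -36554 - 1*3384 = -36554 - 3384 = -39938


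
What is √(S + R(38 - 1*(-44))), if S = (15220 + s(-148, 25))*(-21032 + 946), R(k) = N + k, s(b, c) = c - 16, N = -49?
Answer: I*√305889661 ≈ 17490.0*I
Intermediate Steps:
s(b, c) = -16 + c
R(k) = -49 + k
S = -305889694 (S = (15220 + (-16 + 25))*(-21032 + 946) = (15220 + 9)*(-20086) = 15229*(-20086) = -305889694)
√(S + R(38 - 1*(-44))) = √(-305889694 + (-49 + (38 - 1*(-44)))) = √(-305889694 + (-49 + (38 + 44))) = √(-305889694 + (-49 + 82)) = √(-305889694 + 33) = √(-305889661) = I*√305889661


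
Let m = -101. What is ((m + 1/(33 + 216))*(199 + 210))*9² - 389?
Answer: -277741651/83 ≈ -3.3463e+6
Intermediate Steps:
((m + 1/(33 + 216))*(199 + 210))*9² - 389 = ((-101 + 1/(33 + 216))*(199 + 210))*9² - 389 = ((-101 + 1/249)*409)*81 - 389 = -25148/249*409*81 - 389 = -10285532/249*81 - 389 = -277709364/83 - 389 = -277741651/83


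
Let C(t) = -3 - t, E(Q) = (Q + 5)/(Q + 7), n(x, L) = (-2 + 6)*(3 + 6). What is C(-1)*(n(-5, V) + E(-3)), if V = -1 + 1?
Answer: -73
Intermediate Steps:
V = 0
n(x, L) = 36 (n(x, L) = 4*9 = 36)
E(Q) = (5 + Q)/(7 + Q)
C(-1)*(n(-5, V) + E(-3)) = (-3 - 1*(-1))*(36 + (5 - 3)/(7 - 3)) = (-3 + 1)*(36 + 2/4) = -2*(36 + (1/4)*2) = -2*(36 + 1/2) = -2*73/2 = -73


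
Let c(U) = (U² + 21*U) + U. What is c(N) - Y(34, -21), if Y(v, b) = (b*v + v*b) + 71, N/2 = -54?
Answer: 10645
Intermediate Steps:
N = -108 (N = 2*(-54) = -108)
Y(v, b) = 71 + 2*b*v (Y(v, b) = (b*v + b*v) + 71 = 2*b*v + 71 = 71 + 2*b*v)
c(U) = U² + 22*U
c(N) - Y(34, -21) = -108*(22 - 108) - (71 + 2*(-21)*34) = -108*(-86) - (71 - 1428) = 9288 - 1*(-1357) = 9288 + 1357 = 10645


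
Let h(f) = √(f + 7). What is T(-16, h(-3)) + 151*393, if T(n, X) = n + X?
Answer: 59329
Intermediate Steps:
h(f) = √(7 + f)
T(n, X) = X + n
T(-16, h(-3)) + 151*393 = (√(7 - 3) - 16) + 151*393 = (√4 - 16) + 59343 = (2 - 16) + 59343 = -14 + 59343 = 59329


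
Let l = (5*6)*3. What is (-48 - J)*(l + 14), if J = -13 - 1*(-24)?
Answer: -6136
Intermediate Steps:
J = 11 (J = -13 + 24 = 11)
l = 90 (l = 30*3 = 90)
(-48 - J)*(l + 14) = (-48 - 1*11)*(90 + 14) = (-48 - 11)*104 = -59*104 = -6136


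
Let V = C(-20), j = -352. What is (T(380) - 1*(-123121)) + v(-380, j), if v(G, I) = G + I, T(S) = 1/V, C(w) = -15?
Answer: 1835834/15 ≈ 1.2239e+5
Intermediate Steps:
V = -15
T(S) = -1/15 (T(S) = 1/(-15) = -1/15)
(T(380) - 1*(-123121)) + v(-380, j) = (-1/15 - 1*(-123121)) + (-380 - 352) = (-1/15 + 123121) - 732 = 1846814/15 - 732 = 1835834/15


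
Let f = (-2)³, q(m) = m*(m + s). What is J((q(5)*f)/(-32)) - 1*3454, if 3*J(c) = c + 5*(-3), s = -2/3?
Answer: -124459/36 ≈ -3457.2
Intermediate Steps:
s = -⅔ (s = -2*⅓ = -⅔ ≈ -0.66667)
q(m) = m*(-⅔ + m) (q(m) = m*(m - ⅔) = m*(-⅔ + m))
f = -8
J(c) = -5 + c/3 (J(c) = (c + 5*(-3))/3 = (c - 15)/3 = (-15 + c)/3 = -5 + c/3)
J((q(5)*f)/(-32)) - 1*3454 = (-5 + ((((⅓)*5*(-2 + 3*5))*(-8))/(-32))/3) - 1*3454 = (-5 + ((((⅓)*5*(-2 + 15))*(-8))*(-1/32))/3) - 3454 = (-5 + ((((⅓)*5*13)*(-8))*(-1/32))/3) - 3454 = (-5 + (((65/3)*(-8))*(-1/32))/3) - 3454 = (-5 + (-520/3*(-1/32))/3) - 3454 = (-5 + (⅓)*(65/12)) - 3454 = (-5 + 65/36) - 3454 = -115/36 - 3454 = -124459/36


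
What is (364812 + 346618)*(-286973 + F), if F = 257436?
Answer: -21013507910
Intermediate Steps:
(364812 + 346618)*(-286973 + F) = (364812 + 346618)*(-286973 + 257436) = 711430*(-29537) = -21013507910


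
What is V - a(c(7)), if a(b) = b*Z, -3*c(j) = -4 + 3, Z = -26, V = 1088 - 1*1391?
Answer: -883/3 ≈ -294.33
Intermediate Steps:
V = -303 (V = 1088 - 1391 = -303)
c(j) = ⅓ (c(j) = -(-4 + 3)/3 = -⅓*(-1) = ⅓)
a(b) = -26*b (a(b) = b*(-26) = -26*b)
V - a(c(7)) = -303 - (-26)/3 = -303 - 1*(-26/3) = -303 + 26/3 = -883/3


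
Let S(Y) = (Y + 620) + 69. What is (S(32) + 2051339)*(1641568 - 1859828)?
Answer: -447882615600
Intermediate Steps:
S(Y) = 689 + Y (S(Y) = (620 + Y) + 69 = 689 + Y)
(S(32) + 2051339)*(1641568 - 1859828) = ((689 + 32) + 2051339)*(1641568 - 1859828) = (721 + 2051339)*(-218260) = 2052060*(-218260) = -447882615600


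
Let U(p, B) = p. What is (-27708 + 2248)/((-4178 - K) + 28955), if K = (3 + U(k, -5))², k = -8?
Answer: -6365/6188 ≈ -1.0286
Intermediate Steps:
K = 25 (K = (3 - 8)² = (-5)² = 25)
(-27708 + 2248)/((-4178 - K) + 28955) = (-27708 + 2248)/((-4178 - 1*25) + 28955) = -25460/((-4178 - 25) + 28955) = -25460/(-4203 + 28955) = -25460/24752 = -25460*1/24752 = -6365/6188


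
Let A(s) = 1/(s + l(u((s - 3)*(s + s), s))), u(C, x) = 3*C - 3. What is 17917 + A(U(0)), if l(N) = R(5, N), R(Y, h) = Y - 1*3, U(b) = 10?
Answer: 215005/12 ≈ 17917.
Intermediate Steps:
u(C, x) = -3 + 3*C
R(Y, h) = -3 + Y (R(Y, h) = Y - 3 = -3 + Y)
l(N) = 2 (l(N) = -3 + 5 = 2)
A(s) = 1/(2 + s) (A(s) = 1/(s + 2) = 1/(2 + s))
17917 + A(U(0)) = 17917 + 1/(2 + 10) = 17917 + 1/12 = 215005/12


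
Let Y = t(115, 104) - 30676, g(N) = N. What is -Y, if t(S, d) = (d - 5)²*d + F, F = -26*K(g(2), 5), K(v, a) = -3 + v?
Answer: -988654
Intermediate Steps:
F = 26 (F = -26*(-3 + 2) = -26*(-1) = 26)
t(S, d) = 26 + d*(-5 + d)² (t(S, d) = (d - 5)²*d + 26 = (-5 + d)²*d + 26 = d*(-5 + d)² + 26 = 26 + d*(-5 + d)²)
Y = 988654 (Y = (26 + 104*(-5 + 104)²) - 30676 = (26 + 104*99²) - 30676 = (26 + 104*9801) - 30676 = (26 + 1019304) - 30676 = 1019330 - 30676 = 988654)
-Y = -1*988654 = -988654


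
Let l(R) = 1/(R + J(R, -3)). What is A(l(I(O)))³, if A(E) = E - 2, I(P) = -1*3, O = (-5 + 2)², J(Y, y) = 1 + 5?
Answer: -125/27 ≈ -4.6296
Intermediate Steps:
J(Y, y) = 6
O = 9 (O = (-3)² = 9)
I(P) = -3
l(R) = 1/(6 + R) (l(R) = 1/(R + 6) = 1/(6 + R))
A(E) = -2 + E
A(l(I(O)))³ = (-2 + 1/(6 - 3))³ = (-2 + 1/3)³ = (-2 + ⅓)³ = (-5/3)³ = -125/27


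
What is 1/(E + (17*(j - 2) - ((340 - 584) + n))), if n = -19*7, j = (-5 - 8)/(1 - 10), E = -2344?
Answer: -9/17788 ≈ -0.00050596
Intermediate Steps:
j = 13/9 (j = -13/(-9) = -13*(-1/9) = 13/9 ≈ 1.4444)
n = -133
1/(E + (17*(j - 2) - ((340 - 584) + n))) = 1/(-2344 + (17*(13/9 - 2) - ((340 - 584) - 133))) = 1/(-2344 + (17*(-5/9) - (-244 - 133))) = 1/(-2344 + (-85/9 - 1*(-377))) = 1/(-2344 + (-85/9 + 377)) = 1/(-2344 + 3308/9) = 1/(-17788/9) = -9/17788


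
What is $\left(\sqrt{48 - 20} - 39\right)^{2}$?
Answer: $1549 - 156 \sqrt{7} \approx 1136.3$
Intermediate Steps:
$\left(\sqrt{48 - 20} - 39\right)^{2} = \left(\sqrt{28} - 39\right)^{2} = \left(2 \sqrt{7} - 39\right)^{2} = \left(-39 + 2 \sqrt{7}\right)^{2}$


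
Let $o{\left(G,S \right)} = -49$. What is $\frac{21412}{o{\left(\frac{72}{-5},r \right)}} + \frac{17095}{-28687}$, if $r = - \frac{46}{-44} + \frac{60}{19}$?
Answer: $- \frac{615083699}{1405663} \approx -437.58$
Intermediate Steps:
$r = \frac{1757}{418}$ ($r = \left(-46\right) \left(- \frac{1}{44}\right) + 60 \cdot \frac{1}{19} = \frac{23}{22} + \frac{60}{19} = \frac{1757}{418} \approx 4.2033$)
$\frac{21412}{o{\left(\frac{72}{-5},r \right)}} + \frac{17095}{-28687} = \frac{21412}{-49} + \frac{17095}{-28687} = 21412 \left(- \frac{1}{49}\right) + 17095 \left(- \frac{1}{28687}\right) = - \frac{21412}{49} - \frac{17095}{28687} = - \frac{615083699}{1405663}$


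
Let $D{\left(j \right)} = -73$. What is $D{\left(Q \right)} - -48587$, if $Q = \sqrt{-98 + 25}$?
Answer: $48514$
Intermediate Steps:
$Q = i \sqrt{73}$ ($Q = \sqrt{-73} = i \sqrt{73} \approx 8.544 i$)
$D{\left(Q \right)} - -48587 = -73 - -48587 = -73 + 48587 = 48514$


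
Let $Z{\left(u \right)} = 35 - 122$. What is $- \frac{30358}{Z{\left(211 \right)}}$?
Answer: $\frac{30358}{87} \approx 348.94$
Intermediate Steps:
$Z{\left(u \right)} = -87$
$- \frac{30358}{Z{\left(211 \right)}} = - \frac{30358}{-87} = \left(-30358\right) \left(- \frac{1}{87}\right) = \frac{30358}{87}$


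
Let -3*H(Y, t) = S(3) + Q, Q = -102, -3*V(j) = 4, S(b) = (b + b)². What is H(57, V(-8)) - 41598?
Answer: -41576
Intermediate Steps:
S(b) = 4*b² (S(b) = (2*b)² = 4*b²)
V(j) = -4/3 (V(j) = -⅓*4 = -4/3)
H(Y, t) = 22 (H(Y, t) = -(4*3² - 102)/3 = -(4*9 - 102)/3 = -(36 - 102)/3 = -⅓*(-66) = 22)
H(57, V(-8)) - 41598 = 22 - 41598 = -41576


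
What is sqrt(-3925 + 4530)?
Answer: 11*sqrt(5) ≈ 24.597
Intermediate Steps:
sqrt(-3925 + 4530) = sqrt(605) = 11*sqrt(5)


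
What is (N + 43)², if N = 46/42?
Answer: 857476/441 ≈ 1944.4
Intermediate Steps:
N = 23/21 (N = 46*(1/42) = 23/21 ≈ 1.0952)
(N + 43)² = (23/21 + 43)² = (926/21)² = 857476/441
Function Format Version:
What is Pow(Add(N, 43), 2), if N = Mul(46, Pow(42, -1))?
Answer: Rational(857476, 441) ≈ 1944.4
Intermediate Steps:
N = Rational(23, 21) (N = Mul(46, Rational(1, 42)) = Rational(23, 21) ≈ 1.0952)
Pow(Add(N, 43), 2) = Pow(Add(Rational(23, 21), 43), 2) = Pow(Rational(926, 21), 2) = Rational(857476, 441)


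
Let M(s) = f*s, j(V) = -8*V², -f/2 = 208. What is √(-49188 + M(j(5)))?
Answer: 2*√8503 ≈ 184.42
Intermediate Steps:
f = -416 (f = -2*208 = -416)
M(s) = -416*s
√(-49188 + M(j(5))) = √(-49188 - (-3328)*5²) = √(-49188 - (-3328)*25) = √(-49188 - 416*(-200)) = √(-49188 + 83200) = √34012 = 2*√8503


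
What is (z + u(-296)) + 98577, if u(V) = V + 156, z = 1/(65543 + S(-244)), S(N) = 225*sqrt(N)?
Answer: 424089959989056/4308237349 - 450*I*sqrt(61)/4308237349 ≈ 98437.0 - 8.1579e-7*I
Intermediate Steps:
z = 1/(65543 + 450*I*sqrt(61)) (z = 1/(65543 + 225*sqrt(-244)) = 1/(65543 + 225*(2*I*sqrt(61))) = 1/(65543 + 450*I*sqrt(61)) ≈ 1.5213e-5 - 8.1579e-7*I)
u(V) = 156 + V
(z + u(-296)) + 98577 = ((65543/4308237349 - 450*I*sqrt(61)/4308237349) + (156 - 296)) + 98577 = ((65543/4308237349 - 450*I*sqrt(61)/4308237349) - 140) + 98577 = (-603153163317/4308237349 - 450*I*sqrt(61)/4308237349) + 98577 = 424089959989056/4308237349 - 450*I*sqrt(61)/4308237349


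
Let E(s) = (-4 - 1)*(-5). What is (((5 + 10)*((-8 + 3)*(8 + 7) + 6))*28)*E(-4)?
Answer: -724500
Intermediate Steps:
E(s) = 25 (E(s) = -5*(-5) = 25)
(((5 + 10)*((-8 + 3)*(8 + 7) + 6))*28)*E(-4) = (((5 + 10)*((-8 + 3)*(8 + 7) + 6))*28)*25 = ((15*(-5*15 + 6))*28)*25 = ((15*(-75 + 6))*28)*25 = ((15*(-69))*28)*25 = -1035*28*25 = -28980*25 = -724500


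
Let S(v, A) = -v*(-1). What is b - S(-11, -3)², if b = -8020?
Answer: -8141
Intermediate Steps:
S(v, A) = v (S(v, A) = -(-1)*v = v)
b - S(-11, -3)² = -8020 - 1*(-11)² = -8020 - 1*121 = -8020 - 121 = -8141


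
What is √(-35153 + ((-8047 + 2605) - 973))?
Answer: 4*I*√2598 ≈ 203.88*I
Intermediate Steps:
√(-35153 + ((-8047 + 2605) - 973)) = √(-35153 + (-5442 - 973)) = √(-35153 - 6415) = √(-41568) = 4*I*√2598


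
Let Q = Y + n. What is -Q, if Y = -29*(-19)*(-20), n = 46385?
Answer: -35365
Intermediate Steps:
Y = -11020 (Y = 551*(-20) = -11020)
Q = 35365 (Q = -11020 + 46385 = 35365)
-Q = -1*35365 = -35365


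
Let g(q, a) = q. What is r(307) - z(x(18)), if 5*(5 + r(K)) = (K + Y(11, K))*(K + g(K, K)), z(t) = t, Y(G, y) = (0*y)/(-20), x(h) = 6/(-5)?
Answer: 188479/5 ≈ 37696.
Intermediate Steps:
x(h) = -6/5 (x(h) = 6*(-⅕) = -6/5)
Y(G, y) = 0 (Y(G, y) = 0*(-1/20) = 0)
r(K) = -5 + 2*K²/5 (r(K) = -5 + ((K + 0)*(K + K))/5 = -5 + (K*(2*K))/5 = -5 + (2*K²)/5 = -5 + 2*K²/5)
r(307) - z(x(18)) = (-5 + (⅖)*307²) - 1*(-6/5) = (-5 + (⅖)*94249) + 6/5 = (-5 + 188498/5) + 6/5 = 188473/5 + 6/5 = 188479/5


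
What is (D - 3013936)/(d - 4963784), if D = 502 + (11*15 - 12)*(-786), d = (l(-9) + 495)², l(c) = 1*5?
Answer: 783423/1178446 ≈ 0.66479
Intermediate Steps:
l(c) = 5
d = 250000 (d = (5 + 495)² = 500² = 250000)
D = -119756 (D = 502 + (165 - 12)*(-786) = 502 + 153*(-786) = 502 - 120258 = -119756)
(D - 3013936)/(d - 4963784) = (-119756 - 3013936)/(250000 - 4963784) = -3133692/(-4713784) = -3133692*(-1/4713784) = 783423/1178446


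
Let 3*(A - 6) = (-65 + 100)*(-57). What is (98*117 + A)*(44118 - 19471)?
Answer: 266360129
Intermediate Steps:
A = -659 (A = 6 + ((-65 + 100)*(-57))/3 = 6 + (35*(-57))/3 = 6 + (1/3)*(-1995) = 6 - 665 = -659)
(98*117 + A)*(44118 - 19471) = (98*117 - 659)*(44118 - 19471) = (11466 - 659)*24647 = 10807*24647 = 266360129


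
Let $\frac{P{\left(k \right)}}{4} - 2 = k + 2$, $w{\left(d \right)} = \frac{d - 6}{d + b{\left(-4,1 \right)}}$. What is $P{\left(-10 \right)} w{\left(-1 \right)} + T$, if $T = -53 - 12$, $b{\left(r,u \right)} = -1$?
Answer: $-149$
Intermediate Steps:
$T = -65$ ($T = -53 - 12 = -65$)
$w{\left(d \right)} = \frac{-6 + d}{-1 + d}$ ($w{\left(d \right)} = \frac{d - 6}{d - 1} = \frac{-6 + d}{-1 + d}$)
$P{\left(k \right)} = 16 + 4 k$ ($P{\left(k \right)} = 8 + 4 \left(k + 2\right) = 8 + 4 \left(2 + k\right) = 8 + \left(8 + 4 k\right) = 16 + 4 k$)
$P{\left(-10 \right)} w{\left(-1 \right)} + T = \left(16 + 4 \left(-10\right)\right) \frac{-6 - 1}{-1 - 1} - 65 = \left(16 - 40\right) \frac{1}{-2} \left(-7\right) - 65 = - 24 \left(\left(- \frac{1}{2}\right) \left(-7\right)\right) - 65 = \left(-24\right) \frac{7}{2} - 65 = -84 - 65 = -149$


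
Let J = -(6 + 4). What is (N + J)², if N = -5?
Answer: 225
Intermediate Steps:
J = -10 (J = -1*10 = -10)
(N + J)² = (-5 - 10)² = (-15)² = 225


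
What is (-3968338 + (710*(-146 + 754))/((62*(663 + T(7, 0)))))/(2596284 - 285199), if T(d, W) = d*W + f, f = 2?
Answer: -861127074/501505445 ≈ -1.7171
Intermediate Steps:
T(d, W) = 2 + W*d (T(d, W) = d*W + 2 = W*d + 2 = 2 + W*d)
(-3968338 + (710*(-146 + 754))/((62*(663 + T(7, 0)))))/(2596284 - 285199) = (-3968338 + (710*(-146 + 754))/((62*(663 + (2 + 0*7)))))/(2596284 - 285199) = (-3968338 + (710*608)/((62*(663 + (2 + 0)))))/2311085 = (-3968338 + 431680/((62*(663 + 2))))*(1/2311085) = (-3968338 + 431680/((62*665)))*(1/2311085) = (-3968338 + 431680/41230)*(1/2311085) = (-3968338 + 431680*(1/41230))*(1/2311085) = (-3968338 + 2272/217)*(1/2311085) = -861127074/217*1/2311085 = -861127074/501505445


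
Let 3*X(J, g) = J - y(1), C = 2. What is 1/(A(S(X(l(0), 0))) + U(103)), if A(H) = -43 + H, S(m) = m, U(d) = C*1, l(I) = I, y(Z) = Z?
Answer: -3/124 ≈ -0.024194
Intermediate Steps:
U(d) = 2 (U(d) = 2*1 = 2)
X(J, g) = -1/3 + J/3 (X(J, g) = (J - 1*1)/3 = (J - 1)/3 = (-1 + J)/3 = -1/3 + J/3)
1/(A(S(X(l(0), 0))) + U(103)) = 1/((-43 + (-1/3 + (1/3)*0)) + 2) = 1/((-43 + (-1/3 + 0)) + 2) = 1/((-43 - 1/3) + 2) = 1/(-130/3 + 2) = 1/(-124/3) = -3/124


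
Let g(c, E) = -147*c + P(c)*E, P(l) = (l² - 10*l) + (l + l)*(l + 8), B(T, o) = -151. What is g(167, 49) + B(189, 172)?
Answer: 4124081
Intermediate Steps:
P(l) = l² - 10*l + 2*l*(8 + l) (P(l) = (l² - 10*l) + (2*l)*(8 + l) = (l² - 10*l) + 2*l*(8 + l) = l² - 10*l + 2*l*(8 + l))
g(c, E) = -147*c + 3*E*c*(2 + c) (g(c, E) = -147*c + (3*c*(2 + c))*E = -147*c + 3*E*c*(2 + c))
g(167, 49) + B(189, 172) = 3*167*(-49 + 49*(2 + 167)) - 151 = 3*167*(-49 + 49*169) - 151 = 3*167*(-49 + 8281) - 151 = 3*167*8232 - 151 = 4124232 - 151 = 4124081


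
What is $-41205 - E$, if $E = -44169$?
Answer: $2964$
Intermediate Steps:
$-41205 - E = -41205 - -44169 = -41205 + 44169 = 2964$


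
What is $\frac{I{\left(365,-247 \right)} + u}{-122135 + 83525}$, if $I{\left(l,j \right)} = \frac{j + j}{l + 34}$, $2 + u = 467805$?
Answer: $- \frac{9823837}{810810} \approx -12.116$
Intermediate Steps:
$u = 467803$ ($u = -2 + 467805 = 467803$)
$I{\left(l,j \right)} = \frac{2 j}{34 + l}$
$\frac{I{\left(365,-247 \right)} + u}{-122135 + 83525} = \frac{2 \left(-247\right) \frac{1}{34 + 365} + 467803}{-122135 + 83525} = \frac{2 \left(-247\right) \frac{1}{399} + 467803}{-38610} = \left(2 \left(-247\right) \frac{1}{399} + 467803\right) \left(- \frac{1}{38610}\right) = \left(- \frac{26}{21} + 467803\right) \left(- \frac{1}{38610}\right) = \frac{9823837}{21} \left(- \frac{1}{38610}\right) = - \frac{9823837}{810810}$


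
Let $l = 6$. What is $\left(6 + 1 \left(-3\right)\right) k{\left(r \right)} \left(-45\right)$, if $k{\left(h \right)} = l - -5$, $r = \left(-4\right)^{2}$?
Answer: $-1485$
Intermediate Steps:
$r = 16$
$k{\left(h \right)} = 11$ ($k{\left(h \right)} = 6 - -5 = 6 + 5 = 11$)
$\left(6 + 1 \left(-3\right)\right) k{\left(r \right)} \left(-45\right) = \left(6 + 1 \left(-3\right)\right) 11 \left(-45\right) = \left(6 - 3\right) 11 \left(-45\right) = 3 \cdot 11 \left(-45\right) = 33 \left(-45\right) = -1485$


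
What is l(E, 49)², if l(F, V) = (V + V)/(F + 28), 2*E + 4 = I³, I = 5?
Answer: 38416/31329 ≈ 1.2262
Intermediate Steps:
E = 121/2 (E = -2 + (½)*5³ = -2 + (½)*125 = -2 + 125/2 = 121/2 ≈ 60.500)
l(F, V) = 2*V/(28 + F) (l(F, V) = (2*V)/(28 + F) = 2*V/(28 + F))
l(E, 49)² = (2*49/(28 + 121/2))² = (2*49/(177/2))² = (2*49*(2/177))² = (196/177)² = 38416/31329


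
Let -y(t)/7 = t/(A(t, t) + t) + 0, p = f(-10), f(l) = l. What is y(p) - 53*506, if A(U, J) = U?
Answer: -53643/2 ≈ -26822.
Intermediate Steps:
p = -10
y(t) = -7/2 (y(t) = -7*(t/(t + t) + 0) = -7*(t/((2*t)) + 0) = -7*((1/(2*t))*t + 0) = -7*(½ + 0) = -7*½ = -7/2)
y(p) - 53*506 = -7/2 - 53*506 = -7/2 - 1*26818 = -7/2 - 26818 = -53643/2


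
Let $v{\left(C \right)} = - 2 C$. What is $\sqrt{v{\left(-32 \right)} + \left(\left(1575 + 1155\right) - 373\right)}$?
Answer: $3 \sqrt{269} \approx 49.204$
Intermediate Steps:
$\sqrt{v{\left(-32 \right)} + \left(\left(1575 + 1155\right) - 373\right)} = \sqrt{\left(-2\right) \left(-32\right) + \left(\left(1575 + 1155\right) - 373\right)} = \sqrt{64 + \left(2730 - 373\right)} = \sqrt{64 + 2357} = \sqrt{2421} = 3 \sqrt{269}$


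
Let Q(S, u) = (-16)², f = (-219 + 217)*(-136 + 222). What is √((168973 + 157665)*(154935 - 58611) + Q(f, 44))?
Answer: 2*√7865769742 ≈ 1.7738e+5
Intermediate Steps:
f = -172 (f = -2*86 = -172)
Q(S, u) = 256
√((168973 + 157665)*(154935 - 58611) + Q(f, 44)) = √((168973 + 157665)*(154935 - 58611) + 256) = √(326638*96324 + 256) = √(31463078712 + 256) = √31463078968 = 2*√7865769742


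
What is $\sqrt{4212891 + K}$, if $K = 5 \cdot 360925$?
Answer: $2 \sqrt{1504379} \approx 2453.1$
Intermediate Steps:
$K = 1804625$
$\sqrt{4212891 + K} = \sqrt{4212891 + 1804625} = \sqrt{6017516} = 2 \sqrt{1504379}$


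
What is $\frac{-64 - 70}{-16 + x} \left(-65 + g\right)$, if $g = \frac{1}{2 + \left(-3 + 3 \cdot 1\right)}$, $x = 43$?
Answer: $\frac{2881}{9} \approx 320.11$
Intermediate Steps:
$g = \frac{1}{2}$ ($g = \frac{1}{2 + \left(-3 + 3\right)} = \frac{1}{2 + 0} = \frac{1}{2} \approx 0.5$)
$\frac{-64 - 70}{-16 + x} \left(-65 + g\right) = \frac{-64 - 70}{-16 + 43} \left(-65 + \frac{1}{2}\right) = - \frac{134}{27} \left(- \frac{129}{2}\right) = \left(-134\right) \frac{1}{27} \left(- \frac{129}{2}\right) = \left(- \frac{134}{27}\right) \left(- \frac{129}{2}\right) = \frac{2881}{9}$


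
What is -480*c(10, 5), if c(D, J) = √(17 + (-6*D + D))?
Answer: -480*I*√33 ≈ -2757.4*I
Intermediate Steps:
c(D, J) = √(17 - 5*D)
-480*c(10, 5) = -480*√(17 - 5*10) = -480*√(17 - 50) = -480*I*√33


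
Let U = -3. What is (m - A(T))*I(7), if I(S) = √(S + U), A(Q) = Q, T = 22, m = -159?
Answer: -362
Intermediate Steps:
I(S) = √(-3 + S) (I(S) = √(S - 3) = √(-3 + S))
(m - A(T))*I(7) = (-159 - 1*22)*√(-3 + 7) = (-159 - 22)*√4 = -181*2 = -362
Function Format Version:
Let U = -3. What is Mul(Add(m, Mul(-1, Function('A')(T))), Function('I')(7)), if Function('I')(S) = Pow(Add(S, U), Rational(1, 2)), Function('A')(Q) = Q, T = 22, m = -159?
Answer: -362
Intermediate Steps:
Function('I')(S) = Pow(Add(-3, S), Rational(1, 2)) (Function('I')(S) = Pow(Add(S, -3), Rational(1, 2)) = Pow(Add(-3, S), Rational(1, 2)))
Mul(Add(m, Mul(-1, Function('A')(T))), Function('I')(7)) = Mul(Add(-159, Mul(-1, 22)), Pow(Add(-3, 7), Rational(1, 2))) = Mul(Add(-159, -22), Pow(4, Rational(1, 2))) = Mul(-181, 2) = -362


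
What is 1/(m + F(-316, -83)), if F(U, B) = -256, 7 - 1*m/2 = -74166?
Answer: 1/148090 ≈ 6.7526e-6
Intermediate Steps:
m = 148346 (m = 14 - 2*(-74166) = 14 + 148332 = 148346)
1/(m + F(-316, -83)) = 1/(148346 - 256) = 1/148090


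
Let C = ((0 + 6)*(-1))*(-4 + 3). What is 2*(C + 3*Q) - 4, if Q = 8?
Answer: 56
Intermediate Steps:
C = 6 (C = (6*(-1))*(-1) = -6*(-1) = 6)
2*(C + 3*Q) - 4 = 2*(6 + 3*8) - 4 = 2*(6 + 24) - 4 = 2*30 - 4 = 60 - 4 = 56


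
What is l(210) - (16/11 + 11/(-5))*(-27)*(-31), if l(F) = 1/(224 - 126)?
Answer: 3363121/5390 ≈ 623.96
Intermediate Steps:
l(F) = 1/98
l(210) - (16/11 + 11/(-5))*(-27)*(-31) = 1/98 - (16/11 + 11/(-5))*(-27)*(-31) = 1/98 - (16*(1/11) + 11*(-1/5))*(-27)*(-31) = 1/98 - (16/11 - 11/5)*(-27)*(-31) = 1/98 - (-41/55*(-27))*(-31) = 1/98 - 1107*(-31)/55 = 1/98 - 1*(-34317/55) = 1/98 + 34317/55 = 3363121/5390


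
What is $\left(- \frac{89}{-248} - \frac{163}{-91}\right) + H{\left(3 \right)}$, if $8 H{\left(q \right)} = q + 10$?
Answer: $\frac{21299}{5642} \approx 3.7751$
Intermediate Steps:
$H{\left(q \right)} = \frac{5}{4} + \frac{q}{8}$ ($H{\left(q \right)} = \frac{q + 10}{8} = \frac{10 + q}{8} = \frac{5}{4} + \frac{q}{8}$)
$\left(- \frac{89}{-248} - \frac{163}{-91}\right) + H{\left(3 \right)} = \left(- \frac{89}{-248} - \frac{163}{-91}\right) + \left(\frac{5}{4} + \frac{1}{8} \cdot 3\right) = \left(\left(-89\right) \left(- \frac{1}{248}\right) - - \frac{163}{91}\right) + \left(\frac{5}{4} + \frac{3}{8}\right) = \left(\frac{89}{248} + \frac{163}{91}\right) + \frac{13}{8} = \frac{48523}{22568} + \frac{13}{8} = \frac{21299}{5642}$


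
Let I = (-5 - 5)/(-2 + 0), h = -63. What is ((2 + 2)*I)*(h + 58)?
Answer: -100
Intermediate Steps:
I = 5 (I = -10/(-2) = -10*(-1/2) = 5)
((2 + 2)*I)*(h + 58) = ((2 + 2)*5)*(-63 + 58) = (4*5)*(-5) = 20*(-5) = -100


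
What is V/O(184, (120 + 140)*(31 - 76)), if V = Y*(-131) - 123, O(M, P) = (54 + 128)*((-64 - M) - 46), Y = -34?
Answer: -4331/53508 ≈ -0.080941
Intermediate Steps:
O(M, P) = -20020 - 182*M (O(M, P) = 182*(-110 - M) = -20020 - 182*M)
V = 4331 (V = -34*(-131) - 123 = 4454 - 123 = 4331)
V/O(184, (120 + 140)*(31 - 76)) = 4331/(-20020 - 182*184) = 4331/(-20020 - 33488) = 4331/(-53508) = 4331*(-1/53508) = -4331/53508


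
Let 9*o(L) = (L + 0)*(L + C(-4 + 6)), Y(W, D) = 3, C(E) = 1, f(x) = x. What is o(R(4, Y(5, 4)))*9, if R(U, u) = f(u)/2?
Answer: 15/4 ≈ 3.7500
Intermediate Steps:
R(U, u) = u/2
o(L) = L*(1 + L)/9 (o(L) = ((L + 0)*(L + 1))/9 = (L*(1 + L))/9 = L*(1 + L)/9)
o(R(4, Y(5, 4)))*9 = (((½)*3)*(1 + (½)*3)/9)*9 = ((⅑)*(3/2)*(1 + 3/2))*9 = ((⅑)*(3/2)*(5/2))*9 = (5/12)*9 = 15/4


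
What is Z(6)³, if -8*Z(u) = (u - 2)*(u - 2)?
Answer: -8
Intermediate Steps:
Z(u) = -(-2 + u)²/8 (Z(u) = -(u - 2)*(u - 2)/8 = -(-2 + u)*(-2 + u)/8 = -(-2 + u)²/8)
Z(6)³ = (-(-2 + 6)²/8)³ = (-⅛*4²)³ = (-⅛*16)³ = (-2)³ = -8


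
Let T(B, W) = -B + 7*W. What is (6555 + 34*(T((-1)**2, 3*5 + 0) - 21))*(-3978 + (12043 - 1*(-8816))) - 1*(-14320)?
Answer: 158307457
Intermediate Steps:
(6555 + 34*(T((-1)**2, 3*5 + 0) - 21))*(-3978 + (12043 - 1*(-8816))) - 1*(-14320) = (6555 + 34*((-1*(-1)**2 + 7*(3*5 + 0)) - 21))*(-3978 + (12043 - 1*(-8816))) - 1*(-14320) = (6555 + 34*((-1*1 + 7*(15 + 0)) - 21))*(-3978 + (12043 + 8816)) + 14320 = (6555 + 34*((-1 + 7*15) - 21))*(-3978 + 20859) + 14320 = (6555 + 34*((-1 + 105) - 21))*16881 + 14320 = (6555 + 34*(104 - 21))*16881 + 14320 = (6555 + 34*83)*16881 + 14320 = (6555 + 2822)*16881 + 14320 = 9377*16881 + 14320 = 158293137 + 14320 = 158307457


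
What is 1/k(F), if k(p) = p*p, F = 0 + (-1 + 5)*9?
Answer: 1/1296 ≈ 0.00077160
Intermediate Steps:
F = 36 (F = 0 + 4*9 = 0 + 36 = 36)
k(p) = p²
1/k(F) = 1/(36²) = 1/1296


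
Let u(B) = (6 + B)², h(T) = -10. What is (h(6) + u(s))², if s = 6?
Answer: 17956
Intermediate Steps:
(h(6) + u(s))² = (-10 + (6 + 6)²)² = (-10 + 12²)² = (-10 + 144)² = 134² = 17956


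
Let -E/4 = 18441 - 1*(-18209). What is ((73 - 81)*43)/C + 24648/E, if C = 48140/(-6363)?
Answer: 1998138003/44108275 ≈ 45.301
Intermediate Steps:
C = -48140/6363 (C = 48140*(-1/6363) = -48140/6363 ≈ -7.5656)
E = -146600 (E = -4*(18441 - 1*(-18209)) = -4*(18441 + 18209) = -4*36650 = -146600)
((73 - 81)*43)/C + 24648/E = ((73 - 81)*43)/(-48140/6363) + 24648/(-146600) = -8*43*(-6363/48140) + 24648*(-1/146600) = -344*(-6363/48140) - 3081/18325 = 547218/12035 - 3081/18325 = 1998138003/44108275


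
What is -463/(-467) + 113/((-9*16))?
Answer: 13901/67248 ≈ 0.20671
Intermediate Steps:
-463/(-467) + 113/((-9*16)) = -463*(-1/467) + 113/(-144) = 463/467 + 113*(-1/144) = 463/467 - 113/144 = 13901/67248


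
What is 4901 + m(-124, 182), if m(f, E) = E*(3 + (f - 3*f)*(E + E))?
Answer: 16434951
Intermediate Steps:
m(f, E) = E*(3 - 4*E*f) (m(f, E) = E*(3 + (-2*f)*(2*E)) = E*(3 - 4*E*f))
4901 + m(-124, 182) = 4901 + 182*(3 - 4*182*(-124)) = 4901 + 182*(3 + 90272) = 4901 + 182*90275 = 4901 + 16430050 = 16434951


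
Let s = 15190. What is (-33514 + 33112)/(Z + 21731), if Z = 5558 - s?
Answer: -134/4033 ≈ -0.033226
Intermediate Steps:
Z = -9632 (Z = 5558 - 1*15190 = 5558 - 15190 = -9632)
(-33514 + 33112)/(Z + 21731) = (-33514 + 33112)/(-9632 + 21731) = -402/12099 = -402*1/12099 = -134/4033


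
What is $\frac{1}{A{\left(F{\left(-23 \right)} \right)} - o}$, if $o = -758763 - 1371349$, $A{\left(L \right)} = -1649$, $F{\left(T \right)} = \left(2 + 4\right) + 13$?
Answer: $\frac{1}{2128463} \approx 4.6982 \cdot 10^{-7}$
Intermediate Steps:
$F{\left(T \right)} = 19$ ($F{\left(T \right)} = 6 + 13 = 19$)
$o = -2130112$ ($o = -758763 - 1371349 = -2130112$)
$\frac{1}{A{\left(F{\left(-23 \right)} \right)} - o} = \frac{1}{-1649 - -2130112} = \frac{1}{-1649 + 2130112} = \frac{1}{2128463}$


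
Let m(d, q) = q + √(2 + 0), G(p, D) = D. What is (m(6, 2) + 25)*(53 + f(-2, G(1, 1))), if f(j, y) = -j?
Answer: 1485 + 55*√2 ≈ 1562.8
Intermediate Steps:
m(d, q) = q + √2
(m(6, 2) + 25)*(53 + f(-2, G(1, 1))) = ((2 + √2) + 25)*(53 - 1*(-2)) = (27 + √2)*(53 + 2) = (27 + √2)*55 = 1485 + 55*√2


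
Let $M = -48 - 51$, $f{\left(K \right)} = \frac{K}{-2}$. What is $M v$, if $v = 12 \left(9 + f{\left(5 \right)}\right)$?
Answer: $-7722$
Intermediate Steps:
$f{\left(K \right)} = - \frac{K}{2}$ ($f{\left(K \right)} = K \left(- \frac{1}{2}\right) = - \frac{K}{2}$)
$M = -99$
$v = 78$ ($v = 12 \left(9 - \frac{5}{2}\right) = 12 \cdot \frac{13}{2} = 78$)
$M v = \left(-99\right) 78 = -7722$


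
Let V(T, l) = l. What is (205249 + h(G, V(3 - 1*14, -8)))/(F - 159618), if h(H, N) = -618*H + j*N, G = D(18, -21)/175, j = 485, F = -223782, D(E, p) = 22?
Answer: -11741993/22365000 ≈ -0.52502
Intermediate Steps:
G = 22/175 ≈ 0.12571
h(H, N) = -618*H + 485*N
(205249 + h(G, V(3 - 1*14, -8)))/(F - 159618) = (205249 + (-618*22/175 + 485*(-8)))/(-223782 - 159618) = (205249 + (-13596/175 - 3880))/(-383400) = (205249 - 692596/175)*(-1/383400) = (35225979/175)*(-1/383400) = -11741993/22365000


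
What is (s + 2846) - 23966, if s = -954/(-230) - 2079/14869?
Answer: -36106973772/1709935 ≈ -21116.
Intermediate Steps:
s = 6853428/1709935 (s = -954*(-1/230) - 2079*1/14869 = 477/115 - 2079/14869 = 6853428/1709935 ≈ 4.0080)
(s + 2846) - 23966 = (6853428/1709935 + 2846) - 23966 = 4873328438/1709935 - 23966 = -36106973772/1709935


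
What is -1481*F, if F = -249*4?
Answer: 1475076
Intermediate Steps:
F = -996
-1481*F = -1481*(-996) = 1475076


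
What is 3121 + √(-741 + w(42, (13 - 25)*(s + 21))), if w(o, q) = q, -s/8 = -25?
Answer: 3121 + 3*I*√377 ≈ 3121.0 + 58.249*I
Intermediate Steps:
s = 200 (s = -8*(-25) = 200)
3121 + √(-741 + w(42, (13 - 25)*(s + 21))) = 3121 + √(-741 + (13 - 25)*(200 + 21)) = 3121 + √(-741 - 12*221) = 3121 + √(-741 - 2652) = 3121 + √(-3393) = 3121 + 3*I*√377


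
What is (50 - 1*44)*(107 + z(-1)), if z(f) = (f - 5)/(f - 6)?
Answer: 4530/7 ≈ 647.14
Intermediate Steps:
z(f) = (-5 + f)/(-6 + f)
(50 - 1*44)*(107 + z(-1)) = (50 - 1*44)*(107 + (-5 - 1)/(-6 - 1)) = (50 - 44)*(107 - 6/(-7)) = 6*(107 - ⅐*(-6)) = 6*(107 + 6/7) = 6*(755/7) = 4530/7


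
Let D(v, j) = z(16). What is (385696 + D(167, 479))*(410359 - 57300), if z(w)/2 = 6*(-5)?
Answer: 136152260524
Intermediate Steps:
z(w) = -60 (z(w) = 2*(6*(-5)) = 2*(-30) = -60)
D(v, j) = -60
(385696 + D(167, 479))*(410359 - 57300) = (385696 - 60)*(410359 - 57300) = 385636*353059 = 136152260524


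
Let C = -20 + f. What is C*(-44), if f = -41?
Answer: 2684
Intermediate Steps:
C = -61 (C = -20 - 41 = -61)
C*(-44) = -61*(-44) = 2684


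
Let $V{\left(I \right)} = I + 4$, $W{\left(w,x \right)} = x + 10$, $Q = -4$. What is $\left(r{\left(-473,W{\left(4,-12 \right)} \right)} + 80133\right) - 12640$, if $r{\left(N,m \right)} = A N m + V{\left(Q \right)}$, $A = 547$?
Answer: $584955$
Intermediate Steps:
$W{\left(w,x \right)} = 10 + x$
$V{\left(I \right)} = 4 + I$
$r{\left(N,m \right)} = 547 N m$ ($r{\left(N,m \right)} = 547 N m + \left(4 - 4\right) = 547 N m + 0 = 547 N m$)
$\left(r{\left(-473,W{\left(4,-12 \right)} \right)} + 80133\right) - 12640 = \left(547 \left(-473\right) \left(10 - 12\right) + 80133\right) - 12640 = \left(547 \left(-473\right) \left(-2\right) + 80133\right) - 12640 = \left(517462 + 80133\right) - 12640 = 597595 - 12640 = 584955$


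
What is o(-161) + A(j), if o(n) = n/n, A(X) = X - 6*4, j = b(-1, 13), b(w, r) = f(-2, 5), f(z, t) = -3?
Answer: -26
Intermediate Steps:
b(w, r) = -3
j = -3
A(X) = -24 + X (A(X) = X - 24 = -24 + X)
o(n) = 1
o(-161) + A(j) = 1 + (-24 - 3) = 1 - 27 = -26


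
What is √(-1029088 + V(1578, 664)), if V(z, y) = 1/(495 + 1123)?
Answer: I*√2694074171694/1618 ≈ 1014.4*I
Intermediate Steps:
V(z, y) = 1/1618
√(-1029088 + V(1578, 664)) = √(-1029088 + 1/1618) = √(-1665064383/1618) = I*√2694074171694/1618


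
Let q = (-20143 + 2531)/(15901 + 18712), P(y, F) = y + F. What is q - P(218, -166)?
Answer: -1817488/34613 ≈ -52.509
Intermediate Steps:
P(y, F) = F + y
q = -17612/34613 ≈ -0.50883
q - P(218, -166) = -17612/34613 - (-166 + 218) = -17612/34613 - 1*52 = -17612/34613 - 52 = -1817488/34613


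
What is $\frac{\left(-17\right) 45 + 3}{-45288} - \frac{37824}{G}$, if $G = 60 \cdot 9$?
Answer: $- \frac{7928527}{113220} \approx -70.028$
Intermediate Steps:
$G = 540$
$\frac{\left(-17\right) 45 + 3}{-45288} - \frac{37824}{G} = \frac{\left(-17\right) 45 + 3}{-45288} - \frac{37824}{540} = \left(-765 + 3\right) \left(- \frac{1}{45288}\right) - \frac{3152}{45} = \left(-762\right) \left(- \frac{1}{45288}\right) - \frac{3152}{45} = \frac{127}{7548} - \frac{3152}{45} = - \frac{7928527}{113220}$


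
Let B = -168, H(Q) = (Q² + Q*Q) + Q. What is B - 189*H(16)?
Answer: -99960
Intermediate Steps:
H(Q) = Q + 2*Q² (H(Q) = (Q² + Q²) + Q = 2*Q² + Q = Q + 2*Q²)
B - 189*H(16) = -168 - 3024*(1 + 2*16) = -168 - 3024*(1 + 32) = -168 - 3024*33 = -168 - 189*528 = -168 - 99792 = -99960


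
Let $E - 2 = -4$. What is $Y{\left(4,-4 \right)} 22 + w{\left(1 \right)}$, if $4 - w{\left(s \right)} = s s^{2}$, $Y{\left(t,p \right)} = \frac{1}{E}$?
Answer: $-8$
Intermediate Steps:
$E = -2$ ($E = 2 - 4 = -2$)
$Y{\left(t,p \right)} = - \frac{1}{2}$ ($Y{\left(t,p \right)} = \frac{1}{-2} = - \frac{1}{2}$)
$w{\left(s \right)} = 4 - s^{3}$ ($w{\left(s \right)} = 4 - s s^{2} = 4 - s^{3}$)
$Y{\left(4,-4 \right)} 22 + w{\left(1 \right)} = \left(- \frac{1}{2}\right) 22 + \left(4 - 1^{3}\right) = -11 + \left(4 - 1\right) = -11 + 3 = -8$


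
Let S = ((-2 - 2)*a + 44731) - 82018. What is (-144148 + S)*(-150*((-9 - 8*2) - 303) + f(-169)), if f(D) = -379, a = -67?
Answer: -8844754107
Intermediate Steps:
S = -37019 (S = ((-2 - 2)*(-67) + 44731) - 82018 = (-4*(-67) + 44731) - 82018 = (268 + 44731) - 82018 = 44999 - 82018 = -37019)
(-144148 + S)*(-150*((-9 - 8*2) - 303) + f(-169)) = (-144148 - 37019)*(-150*((-9 - 8*2) - 303) - 379) = -181167*(-150*((-9 - 16) - 303) - 379) = -181167*(-150*(-25 - 303) - 379) = -181167*(-150*(-328) - 379) = -181167*(49200 - 379) = -181167*48821 = -8844754107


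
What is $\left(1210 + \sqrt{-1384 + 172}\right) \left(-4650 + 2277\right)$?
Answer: $-2871330 - 4746 i \sqrt{303} \approx -2.8713 \cdot 10^{6} - 82613.0 i$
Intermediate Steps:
$\left(1210 + \sqrt{-1384 + 172}\right) \left(-4650 + 2277\right) = \left(1210 + \sqrt{-1212}\right) \left(-2373\right) = \left(1210 + 2 i \sqrt{303}\right) \left(-2373\right) = -2871330 - 4746 i \sqrt{303}$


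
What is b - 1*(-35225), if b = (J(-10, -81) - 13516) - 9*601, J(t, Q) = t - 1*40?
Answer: 16250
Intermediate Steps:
J(t, Q) = -40 + t (J(t, Q) = t - 40 = -40 + t)
b = -18975 (b = ((-40 - 10) - 13516) - 9*601 = (-50 - 13516) - 5409 = -13566 - 5409 = -18975)
b - 1*(-35225) = -18975 - 1*(-35225) = -18975 + 35225 = 16250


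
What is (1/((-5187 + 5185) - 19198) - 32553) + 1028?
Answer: -605280001/19200 ≈ -31525.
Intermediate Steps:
(1/((-5187 + 5185) - 19198) - 32553) + 1028 = (1/(-2 - 19198) - 32553) + 1028 = (1/(-19200) - 32553) + 1028 = (-1/19200 - 32553) + 1028 = -625017601/19200 + 1028 = -605280001/19200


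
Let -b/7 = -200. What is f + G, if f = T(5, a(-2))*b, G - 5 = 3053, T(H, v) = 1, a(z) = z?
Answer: 4458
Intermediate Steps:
b = 1400 (b = -7*(-200) = 1400)
G = 3058 (G = 5 + 3053 = 3058)
f = 1400 (f = 1*1400 = 1400)
f + G = 1400 + 3058 = 4458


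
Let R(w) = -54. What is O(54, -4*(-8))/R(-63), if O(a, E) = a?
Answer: -1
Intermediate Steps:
O(54, -4*(-8))/R(-63) = 54/(-54) = 54*(-1/54) = -1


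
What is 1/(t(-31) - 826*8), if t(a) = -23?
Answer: -1/6631 ≈ -0.00015081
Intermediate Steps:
1/(t(-31) - 826*8) = 1/(-23 - 826*8) = 1/(-23 - 6608) = 1/(-6631) = -1/6631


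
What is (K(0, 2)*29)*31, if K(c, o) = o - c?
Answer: 1798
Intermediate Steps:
(K(0, 2)*29)*31 = ((2 - 1*0)*29)*31 = ((2 + 0)*29)*31 = (2*29)*31 = 58*31 = 1798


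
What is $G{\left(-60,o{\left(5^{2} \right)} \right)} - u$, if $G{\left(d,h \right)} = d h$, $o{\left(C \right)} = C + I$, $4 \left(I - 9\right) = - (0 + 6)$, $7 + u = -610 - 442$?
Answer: $-891$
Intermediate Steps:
$u = -1059$ ($u = -7 - 1052 = -1059$)
$I = \frac{15}{2}$ ($I = 9 + \frac{\left(-1\right) \left(0 + 6\right)}{4} = 9 + \frac{\left(-1\right) 6}{4} = 9 + \frac{1}{4} \left(-6\right) = 9 - \frac{3}{2} = \frac{15}{2} \approx 7.5$)
$o{\left(C \right)} = \frac{15}{2} + C$ ($o{\left(C \right)} = C + \frac{15}{2} = \frac{15}{2} + C$)
$G{\left(-60,o{\left(5^{2} \right)} \right)} - u = - 60 \left(\frac{15}{2} + 5^{2}\right) - -1059 = - 60 \left(\frac{15}{2} + 25\right) + 1059 = \left(-60\right) \frac{65}{2} + 1059 = -1950 + 1059 = -891$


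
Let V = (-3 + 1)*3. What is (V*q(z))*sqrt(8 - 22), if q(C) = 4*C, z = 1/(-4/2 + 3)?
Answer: -24*I*sqrt(14) ≈ -89.8*I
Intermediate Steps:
z = 1 (z = 1/(-4*1/2 + 3) = 1/(-2 + 3) = 1/1 = 1)
V = -6 (V = -2*3 = -6)
(V*q(z))*sqrt(8 - 22) = (-24)*sqrt(8 - 22) = (-6*4)*sqrt(-14) = -24*I*sqrt(14)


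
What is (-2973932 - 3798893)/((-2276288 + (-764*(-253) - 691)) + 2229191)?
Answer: -6772825/145504 ≈ -46.547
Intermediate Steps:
(-2973932 - 3798893)/((-2276288 + (-764*(-253) - 691)) + 2229191) = -6772825/((-2276288 + (193292 - 691)) + 2229191) = -6772825/((-2276288 + 192601) + 2229191) = -6772825/(-2083687 + 2229191) = -6772825/145504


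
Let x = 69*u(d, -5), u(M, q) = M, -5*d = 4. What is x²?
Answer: 76176/25 ≈ 3047.0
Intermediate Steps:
d = -⅘ (d = -⅕*4 = -⅘ ≈ -0.80000)
x = -276/5 (x = 69*(-⅘) = -276/5 ≈ -55.200)
x² = (-276/5)² = 76176/25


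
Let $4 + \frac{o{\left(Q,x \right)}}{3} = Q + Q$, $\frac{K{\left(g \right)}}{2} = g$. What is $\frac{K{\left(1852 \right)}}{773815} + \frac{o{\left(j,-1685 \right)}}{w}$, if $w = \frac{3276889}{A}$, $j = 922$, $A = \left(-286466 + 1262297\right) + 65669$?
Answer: $\frac{635533782542408}{362243694505} \approx 1754.4$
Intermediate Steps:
$K{\left(g \right)} = 2 g$
$A = 1041500$ ($A = 975831 + 65669 = 1041500$)
$o{\left(Q,x \right)} = -12 + 6 Q$ ($o{\left(Q,x \right)} = -12 + 3 \left(Q + Q\right) = -12 + 3 \cdot 2 Q = -12 + 6 Q$)
$w = \frac{3276889}{1041500} \approx 3.1463$
$\frac{K{\left(1852 \right)}}{773815} + \frac{o{\left(j,-1685 \right)}}{w} = \frac{2 \cdot 1852}{773815} + \frac{-12 + 6 \cdot 922}{\frac{3276889}{1041500}} = 3704 \cdot \frac{1}{773815} + \left(-12 + 5532\right) \frac{1041500}{3276889} = \frac{3704}{773815} + 5520 \cdot \frac{1041500}{3276889} = \frac{3704}{773815} + \frac{5749080000}{3276889} = \frac{635533782542408}{362243694505}$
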